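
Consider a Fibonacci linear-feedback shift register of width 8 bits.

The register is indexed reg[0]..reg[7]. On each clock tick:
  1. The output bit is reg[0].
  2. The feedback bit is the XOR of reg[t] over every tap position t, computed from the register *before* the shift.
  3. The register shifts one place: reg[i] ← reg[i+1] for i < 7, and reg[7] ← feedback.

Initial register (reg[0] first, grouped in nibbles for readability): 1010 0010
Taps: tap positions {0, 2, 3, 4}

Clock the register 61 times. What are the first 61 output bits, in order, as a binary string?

1010001000011011000111100111001100010110100100010100101010011

k : reg_k → out_k, fb_k
0: 10100010 → 1, fb=0
1: 01000100 → 0, fb=0
2: 10001000 → 1, fb=0
3: 00010000 → 0, fb=1
4: 00100001 → 0, fb=1
5: 01000011 → 0, fb=0
6: 10000110 → 1, fb=1
7: 00001101 → 0, fb=1
8: 00011011 → 0, fb=0
9: 00110110 → 0, fb=0
10: 01101100 → 0, fb=0
11: 11011000 → 1, fb=1
12: 10110001 → 1, fb=1
13: 01100011 → 0, fb=1
14: 11000111 → 1, fb=1
15: 10001111 → 1, fb=0
16: 00011110 → 0, fb=0
17: 00111100 → 0, fb=1
18: 01111001 → 0, fb=1
19: 11110011 → 1, fb=1
20: 11100111 → 1, fb=0
21: 11001110 → 1, fb=0
22: 10011100 → 1, fb=1
23: 00111001 → 0, fb=1
24: 01110011 → 0, fb=0
25: 11100110 → 1, fb=0
26: 11001100 → 1, fb=0
27: 10011000 → 1, fb=1
28: 00110001 → 0, fb=0
29: 01100010 → 0, fb=1
30: 11000101 → 1, fb=1
31: 10001011 → 1, fb=0
32: 00010110 → 0, fb=1
33: 00101101 → 0, fb=0
34: 01011010 → 0, fb=0
35: 10110100 → 1, fb=1
36: 01101001 → 0, fb=0
37: 11010010 → 1, fb=0
38: 10100100 → 1, fb=0
39: 01001000 → 0, fb=1
40: 10010001 → 1, fb=0
41: 00100010 → 0, fb=1
42: 01000101 → 0, fb=0
43: 10001010 → 1, fb=0
44: 00010100 → 0, fb=1
45: 00101001 → 0, fb=0
46: 01010010 → 0, fb=1
47: 10100101 → 1, fb=0
48: 01001010 → 0, fb=1
49: 10010101 → 1, fb=0
50: 00101010 → 0, fb=0
51: 01010100 → 0, fb=1
52: 10101001 → 1, fb=1
53: 01010011 → 0, fb=1
54: 10100111 → 1, fb=0
55: 01001110 → 0, fb=1
56: 10011101 → 1, fb=1
57: 00111011 → 0, fb=1
58: 01110111 → 0, fb=0
59: 11101110 → 1, fb=1
60: 11011101 → 1, fb=1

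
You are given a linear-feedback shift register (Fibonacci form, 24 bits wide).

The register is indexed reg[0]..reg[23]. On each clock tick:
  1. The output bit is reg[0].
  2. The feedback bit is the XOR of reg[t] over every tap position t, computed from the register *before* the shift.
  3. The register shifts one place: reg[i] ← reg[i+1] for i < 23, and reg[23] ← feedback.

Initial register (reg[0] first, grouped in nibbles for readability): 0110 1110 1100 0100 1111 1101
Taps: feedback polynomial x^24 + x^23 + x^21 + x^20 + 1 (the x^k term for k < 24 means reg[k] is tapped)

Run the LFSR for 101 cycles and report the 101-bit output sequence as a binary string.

01101110110001001111110111110101110000001011111010001000011100010000101001000111010010001110111001001

step | reg (before) | out | fb
   0 | 011011101100010011111101 | 0 | 1
   1 | 110111011000100111111011 | 1 | 1
   2 | 101110110001001111110111 | 1 | 1
   3 | 011101100010011111101111 | 0 | 1
   4 | 111011000100111111011111 | 1 | 0
   5 | 110110001001111110111110 | 1 | 1
   6 | 101100010011111101111101 | 1 | 0
   7 | 011000100111111011111010 | 0 | 1
   8 | 110001001111110111110101 | 1 | 1
   9 | 100010011111101111101011 | 1 | 1
  10 | 000100111111011111010111 | 0 | 0
  11 | 001001111110111110101110 | 0 | 0
  12 | 010011111101111101011100 | 0 | 0
  13 | 100111111011111010111000 | 1 | 0
  14 | 001111110111110101110000 | 0 | 0
  15 | 011111101111101011100000 | 0 | 0
  16 | 111111011111010111000000 | 1 | 1
  17 | 111110111110101110000001 | 1 | 0
  18 | 111101111101011100000010 | 1 | 1
  19 | 111011111010111000000101 | 1 | 1
  20 | 110111110101110000001011 | 1 | 1
  21 | 101111101011100000010111 | 1 | 1
  22 | 011111010111000000101111 | 0 | 1
  23 | 111110101110000001011111 | 1 | 0
  24 | 111101011100000010111110 | 1 | 1
  25 | 111010111000000101111101 | 1 | 0
  26 | 110101110000001011111010 | 1 | 0
  27 | 101011100000010111110100 | 1 | 0
  28 | 010111000000101111101000 | 0 | 1
  29 | 101110000001011111010001 | 1 | 0
  30 | 011100000010111110100010 | 0 | 0
  31 | 111000000101111101000100 | 1 | 0
  32 | 110000001011111010001000 | 1 | 0
  33 | 100000010111110100010000 | 1 | 1
  34 | 000000101111101000100001 | 0 | 1
  35 | 000001011111010001000011 | 0 | 1
  36 | 000010111110100010000111 | 0 | 0
  37 | 000101111101000100001110 | 0 | 0
  38 | 001011111010001000011100 | 0 | 0
  39 | 010111110100010000111000 | 0 | 1
  40 | 101111101000100001110001 | 1 | 0
  41 | 011111010001000011100010 | 0 | 0
  42 | 111110100010000111000100 | 1 | 0
  43 | 111101000100001110001000 | 1 | 0
  44 | 111010001000011100010000 | 1 | 1
  45 | 110100010000111000100001 | 1 | 0
  46 | 101000100001110001000010 | 1 | 1
  47 | 010001000011100010000101 | 0 | 0
  48 | 100010000111000100001010 | 1 | 0
  49 | 000100001110001000010100 | 0 | 1
  50 | 001000011100010000101001 | 0 | 0
  51 | 010000111000100001010010 | 0 | 0
  52 | 100001110001000010100100 | 1 | 0
  53 | 000011100010000101001000 | 0 | 1
  54 | 000111000100001010010001 | 0 | 1
  55 | 001110001000010100100011 | 0 | 1
  56 | 011100010000101001000111 | 0 | 0
  57 | 111000100001010010001110 | 1 | 1
  58 | 110001000010100100011101 | 1 | 0
  59 | 100010000101001000111010 | 1 | 0
  60 | 000100001010010001110100 | 0 | 1
  61 | 001000010100100011101001 | 0 | 0
  62 | 010000101001000111010010 | 0 | 0
  63 | 100001010010001110100100 | 1 | 0
  64 | 000010100100011101001000 | 0 | 1
  65 | 000101001000111010010001 | 0 | 1
  66 | 001010010001110100100011 | 0 | 1
  67 | 010100100011101001000111 | 0 | 0
  68 | 101001000111010010001110 | 1 | 1
  69 | 010010001110100100011101 | 0 | 1
  70 | 100100011101001000111011 | 1 | 1
  71 | 001000111010010001110111 | 0 | 0
  72 | 010001110100100011101110 | 0 | 0
  73 | 100011101001000111011100 | 1 | 1
  74 | 000111010010001110111001 | 0 | 0
  75 | 001110100100011101110010 | 0 | 0
  76 | 011101001000111011100100 | 0 | 1
  77 | 111010010001110111001001 | 1 | 1
  78 | 110100100011101110010011 | 1 | 0
  79 | 101001000111011100100110 | 1 | 0
  80 | 010010001110111001001100 | 0 | 0
  81 | 100100011101110010011000 | 1 | 0
  82 | 001000111011100100110000 | 0 | 0
  83 | 010001110111001001100000 | 0 | 0
  84 | 100011101110010011000000 | 1 | 1
  85 | 000111011100100110000001 | 0 | 1
  86 | 001110111001001100000011 | 0 | 1
  87 | 011101110010011000000111 | 0 | 0
  88 | 111011100100110000001110 | 1 | 1
  89 | 110111001001100000011101 | 1 | 0
  90 | 101110010011000000111010 | 1 | 0
  91 | 011100100110000001110100 | 0 | 1
  92 | 111001001100000011101001 | 1 | 1
  93 | 110010011000000111010011 | 1 | 0
  94 | 100100110000001110100110 | 1 | 0
  95 | 001001100000011101001100 | 0 | 0
  96 | 010011000000111010011000 | 0 | 1
  97 | 100110000001110100110001 | 1 | 0
  98 | 001100000011101001100010 | 0 | 0
  99 | 011000000111010011000100 | 0 | 1
 100 | 110000001110100110001001 | 1 | 1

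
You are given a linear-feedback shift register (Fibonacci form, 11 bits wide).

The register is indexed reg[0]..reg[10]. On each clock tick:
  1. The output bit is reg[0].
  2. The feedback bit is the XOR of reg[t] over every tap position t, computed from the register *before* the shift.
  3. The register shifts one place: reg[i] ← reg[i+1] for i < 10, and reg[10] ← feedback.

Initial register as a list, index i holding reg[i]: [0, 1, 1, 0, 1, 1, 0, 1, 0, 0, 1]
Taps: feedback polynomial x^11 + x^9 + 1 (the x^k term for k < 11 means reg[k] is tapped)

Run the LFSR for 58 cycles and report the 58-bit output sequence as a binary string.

0110110100100100100001011110101000110001000001111101010110

step | reg (before) | out | fb
   0 | 01101101001 | 0 | 0
   1 | 11011010010 | 1 | 0
   2 | 10110100100 | 1 | 1
   3 | 01101001001 | 0 | 0
   4 | 11010010010 | 1 | 0
   5 | 10100100100 | 1 | 1
   6 | 01001001001 | 0 | 0
   7 | 10010010010 | 1 | 0
   8 | 00100100100 | 0 | 0
   9 | 01001001000 | 0 | 0
  10 | 10010010000 | 1 | 1
  11 | 00100100001 | 0 | 0
  12 | 01001000010 | 0 | 1
  13 | 10010000101 | 1 | 1
  14 | 00100001011 | 0 | 1
  15 | 01000010111 | 0 | 1
  16 | 10000101111 | 1 | 0
  17 | 00001011110 | 0 | 1
  18 | 00010111101 | 0 | 0
  19 | 00101111010 | 0 | 1
  20 | 01011110101 | 0 | 0
  21 | 10111101010 | 1 | 0
  22 | 01111010100 | 0 | 0
  23 | 11110101000 | 1 | 1
  24 | 11101010001 | 1 | 1
  25 | 11010100011 | 1 | 0
  26 | 10101000110 | 1 | 0
  27 | 01010001100 | 0 | 0
  28 | 10100011000 | 1 | 1
  29 | 01000110001 | 0 | 0
  30 | 10001100010 | 1 | 0
  31 | 00011000100 | 0 | 0
  32 | 00110001000 | 0 | 0
  33 | 01100010000 | 0 | 0
  34 | 11000100000 | 1 | 1
  35 | 10001000001 | 1 | 1
  36 | 00010000011 | 0 | 1
  37 | 00100000111 | 0 | 1
  38 | 01000001111 | 0 | 1
  39 | 10000011111 | 1 | 0
  40 | 00000111110 | 0 | 1
  41 | 00001111101 | 0 | 0
  42 | 00011111010 | 0 | 1
  43 | 00111110101 | 0 | 0
  44 | 01111101010 | 0 | 1
  45 | 11111010101 | 1 | 1
  46 | 11110101011 | 1 | 0
  47 | 11101010110 | 1 | 0
  48 | 11010101100 | 1 | 1
  49 | 10101011001 | 1 | 1
  50 | 01010110011 | 0 | 1
  51 | 10101100111 | 1 | 0
  52 | 01011001110 | 0 | 1
  53 | 10110011101 | 1 | 1
  54 | 01100111011 | 0 | 1
  55 | 11001110111 | 1 | 0
  56 | 10011101110 | 1 | 0
  57 | 00111011100 | 0 | 0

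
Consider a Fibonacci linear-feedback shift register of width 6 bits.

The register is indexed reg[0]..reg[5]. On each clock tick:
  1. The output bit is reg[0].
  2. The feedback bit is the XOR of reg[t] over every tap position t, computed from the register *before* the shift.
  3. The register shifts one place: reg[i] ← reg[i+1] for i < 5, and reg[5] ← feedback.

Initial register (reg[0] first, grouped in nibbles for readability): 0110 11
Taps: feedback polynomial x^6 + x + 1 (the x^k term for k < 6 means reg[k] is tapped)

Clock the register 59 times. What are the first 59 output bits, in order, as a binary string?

01101110110011010101111110000010000110001010011110100011100

step | reg (before) | out | fb
   0 | 011011 | 0 | 1
   1 | 110111 | 1 | 0
   2 | 101110 | 1 | 1
   3 | 011101 | 0 | 1
   4 | 111011 | 1 | 0
   5 | 110110 | 1 | 0
   6 | 101100 | 1 | 1
   7 | 011001 | 0 | 1
   8 | 110011 | 1 | 0
   9 | 100110 | 1 | 1
  10 | 001101 | 0 | 0
  11 | 011010 | 0 | 1
  12 | 110101 | 1 | 0
  13 | 101010 | 1 | 1
  14 | 010101 | 0 | 1
  15 | 101011 | 1 | 1
  16 | 010111 | 0 | 1
  17 | 101111 | 1 | 1
  18 | 011111 | 0 | 1
  19 | 111111 | 1 | 0
  20 | 111110 | 1 | 0
  21 | 111100 | 1 | 0
  22 | 111000 | 1 | 0
  23 | 110000 | 1 | 0
  24 | 100000 | 1 | 1
  25 | 000001 | 0 | 0
  26 | 000010 | 0 | 0
  27 | 000100 | 0 | 0
  28 | 001000 | 0 | 0
  29 | 010000 | 0 | 1
  30 | 100001 | 1 | 1
  31 | 000011 | 0 | 0
  32 | 000110 | 0 | 0
  33 | 001100 | 0 | 0
  34 | 011000 | 0 | 1
  35 | 110001 | 1 | 0
  36 | 100010 | 1 | 1
  37 | 000101 | 0 | 0
  38 | 001010 | 0 | 0
  39 | 010100 | 0 | 1
  40 | 101001 | 1 | 1
  41 | 010011 | 0 | 1
  42 | 100111 | 1 | 1
  43 | 001111 | 0 | 0
  44 | 011110 | 0 | 1
  45 | 111101 | 1 | 0
  46 | 111010 | 1 | 0
  47 | 110100 | 1 | 0
  48 | 101000 | 1 | 1
  49 | 010001 | 0 | 1
  50 | 100011 | 1 | 1
  51 | 000111 | 0 | 0
  52 | 001110 | 0 | 0
  53 | 011100 | 0 | 1
  54 | 111001 | 1 | 0
  55 | 110010 | 1 | 0
  56 | 100100 | 1 | 1
  57 | 001001 | 0 | 0
  58 | 010010 | 0 | 1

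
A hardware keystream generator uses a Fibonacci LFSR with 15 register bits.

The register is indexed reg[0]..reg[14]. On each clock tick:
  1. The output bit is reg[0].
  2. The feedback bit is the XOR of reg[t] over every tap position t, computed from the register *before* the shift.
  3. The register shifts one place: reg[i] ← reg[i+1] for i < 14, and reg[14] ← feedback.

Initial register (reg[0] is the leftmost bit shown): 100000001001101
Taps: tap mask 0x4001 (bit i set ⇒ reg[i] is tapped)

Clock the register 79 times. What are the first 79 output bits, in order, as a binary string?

1000000010011010000000011101100000000010110111111111100100101010101000111001100

tick  register→output (feedback)
  0  100000001001101→1 (0)
  1  000000010011010→0 (0)
  2  000000100110100→0 (0)
  3  000001001101000→0 (0)
  4  000010011010000→0 (0)
  5  000100110100000→0 (0)
  6  001001101000000→0 (0)
  7  010011010000000→0 (0)
  8  100110100000000→1 (1)
  9  001101000000001→0 (1)
 10  011010000000011→0 (1)
 11  110100000000111→1 (0)
 12  101000000001110→1 (1)
 13  010000000011101→0 (1)
 14  100000000111011→1 (0)
 15  000000001110110→0 (0)
 16  000000011101100→0 (0)
 17  000000111011000→0 (0)
 18  000001110110000→0 (0)
 19  000011101100000→0 (0)
 20  000111011000000→0 (0)
 21  001110110000000→0 (0)
 22  011101100000000→0 (0)
 23  111011000000000→1 (1)
 24  110110000000001→1 (0)
 25  101100000000010→1 (1)
 26  011000000000101→0 (1)
 27  110000000001011→1 (0)
 28  100000000010110→1 (1)
 29  000000000101101→0 (1)
 30  000000001011011→0 (1)
 31  000000010110111→0 (1)
 32  000000101101111→0 (1)
 33  000001011011111→0 (1)
 34  000010110111111→0 (1)
 35  000101101111111→0 (1)
 36  001011011111111→0 (1)
 37  010110111111111→0 (1)
 38  101101111111111→1 (0)
 39  011011111111110→0 (0)
 40  110111111111100→1 (1)
 41  101111111111001→1 (0)
 42  011111111110010→0 (0)
 43  111111111100100→1 (1)
 44  111111111001001→1 (0)
 45  111111110010010→1 (1)
 46  111111100100101→1 (0)
 47  111111001001010→1 (1)
 48  111110010010101→1 (0)
 49  111100100101010→1 (1)
 50  111001001010101→1 (0)
 51  110010010101010→1 (1)
 52  100100101010101→1 (0)
 53  001001010101010→0 (0)
 54  010010101010100→0 (0)
 55  100101010101000→1 (1)
 56  001010101010001→0 (1)
 57  010101010100011→0 (1)
 58  101010101000111→1 (0)
 59  010101010001110→0 (0)
 60  101010100011100→1 (1)
 61  010101000111001→0 (1)
 62  101010001110011→1 (0)
 63  010100011100110→0 (0)
 64  101000111001100→1 (1)
 65  010001110011001→0 (1)
 66  100011100110011→1 (0)
 67  000111001100110→0 (0)
 68  001110011001100→0 (0)
 69  011100110011000→0 (0)
 70  111001100110000→1 (1)
 71  110011001100001→1 (0)
 72  100110011000010→1 (1)
 73  001100110000101→0 (1)
 74  011001100001011→0 (1)
 75  110011000010111→1 (0)
 76  100110000101110→1 (1)
 77  001100001011101→0 (1)
 78  011000010111011→0 (1)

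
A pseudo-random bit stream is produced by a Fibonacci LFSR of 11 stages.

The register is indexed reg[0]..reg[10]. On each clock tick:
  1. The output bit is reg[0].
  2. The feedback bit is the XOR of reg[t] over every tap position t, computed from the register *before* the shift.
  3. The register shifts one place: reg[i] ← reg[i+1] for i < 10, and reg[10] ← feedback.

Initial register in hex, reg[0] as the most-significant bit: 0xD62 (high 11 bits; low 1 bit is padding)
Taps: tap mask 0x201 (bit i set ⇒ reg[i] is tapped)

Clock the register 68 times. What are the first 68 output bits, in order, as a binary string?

11010110001101110000011100101010011110111010011011000101101101011100

k : reg_k → out_k, fb_k
0: 11010110001 → 1, fb=1
1: 10101100011 → 1, fb=0
2: 01011000110 → 0, fb=1
3: 10110001101 → 1, fb=1
4: 01100011011 → 0, fb=1
5: 11000110111 → 1, fb=0
6: 10001101110 → 1, fb=0
7: 00011011100 → 0, fb=0
8: 00110111000 → 0, fb=0
9: 01101110000 → 0, fb=0
10: 11011100000 → 1, fb=1
11: 10111000001 → 1, fb=1
12: 01110000011 → 0, fb=1
13: 11100000111 → 1, fb=0
14: 11000001110 → 1, fb=0
15: 10000011100 → 1, fb=1
16: 00000111001 → 0, fb=0
17: 00001110010 → 0, fb=1
18: 00011100101 → 0, fb=0
19: 00111001010 → 0, fb=1
20: 01110010101 → 0, fb=0
21: 11100101010 → 1, fb=0
22: 11001010100 → 1, fb=1
23: 10010101001 → 1, fb=1
24: 00101010011 → 0, fb=1
25: 01010100111 → 0, fb=1
26: 10101001111 → 1, fb=0
27: 01010011110 → 0, fb=1
28: 10100111101 → 1, fb=1
29: 01001111011 → 0, fb=1
30: 10011110111 → 1, fb=0
31: 00111101110 → 0, fb=1
32: 01111011101 → 0, fb=0
33: 11110111010 → 1, fb=0
34: 11101110100 → 1, fb=1
35: 11011101001 → 1, fb=1
36: 10111010011 → 1, fb=0
37: 01110100110 → 0, fb=1
38: 11101001101 → 1, fb=1
39: 11010011011 → 1, fb=0
40: 10100110110 → 1, fb=0
41: 01001101100 → 0, fb=0
42: 10011011000 → 1, fb=1
43: 00110110001 → 0, fb=0
44: 01101100010 → 0, fb=1
45: 11011000101 → 1, fb=1
46: 10110001011 → 1, fb=0
47: 01100010110 → 0, fb=1
48: 11000101101 → 1, fb=1
49: 10001011011 → 1, fb=0
50: 00010110110 → 0, fb=1
51: 00101101101 → 0, fb=0
52: 01011011010 → 0, fb=1
53: 10110110101 → 1, fb=1
54: 01101101011 → 0, fb=1
55: 11011010111 → 1, fb=0
56: 10110101110 → 1, fb=0
57: 01101011100 → 0, fb=0
58: 11010111000 → 1, fb=1
59: 10101110001 → 1, fb=1
60: 01011100011 → 0, fb=1
61: 10111000111 → 1, fb=0
62: 01110001110 → 0, fb=1
63: 11100011101 → 1, fb=1
64: 11000111011 → 1, fb=0
65: 10001110110 → 1, fb=0
66: 00011101100 → 0, fb=0
67: 00111011000 → 0, fb=0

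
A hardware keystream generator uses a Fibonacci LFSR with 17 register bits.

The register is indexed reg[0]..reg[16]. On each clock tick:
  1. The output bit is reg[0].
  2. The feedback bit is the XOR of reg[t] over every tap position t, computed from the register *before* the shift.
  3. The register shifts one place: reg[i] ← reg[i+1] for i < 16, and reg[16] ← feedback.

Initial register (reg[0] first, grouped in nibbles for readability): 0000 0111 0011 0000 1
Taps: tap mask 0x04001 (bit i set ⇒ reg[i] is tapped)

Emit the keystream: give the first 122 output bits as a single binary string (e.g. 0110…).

00000111001100001001000110101101111101100001010001110101101111011000101110101011101100111010000111100101011111110001000010

k : reg_k → out_k, fb_k
0: 00000111001100001 → 0, fb=0
1: 00001110011000010 → 0, fb=0
2: 00011100110000100 → 0, fb=1
3: 00111001100001001 → 0, fb=0
4: 01110011000010010 → 0, fb=0
5: 11100110000100100 → 1, fb=0
6: 11001100001001000 → 1, fb=1
7: 10011000010010001 → 1, fb=1
8: 00110000100100011 → 0, fb=0
9: 01100001001000110 → 0, fb=1
10: 11000010010001101 → 1, fb=0
11: 10000100100011010 → 1, fb=1
12: 00001001000110101 → 0, fb=1
13: 00010010001101011 → 0, fb=0
14: 00100100011010110 → 0, fb=1
15: 01001000110101101 → 0, fb=1
16: 10010001101011011 → 1, fb=1
17: 00100011010110111 → 0, fb=1
18: 01000110101101111 → 0, fb=1
19: 10001101011011111 → 1, fb=0
20: 00011010110111110 → 0, fb=1
21: 00110101101111101 → 0, fb=1
22: 01101011011111011 → 0, fb=0
23: 11010110111110110 → 1, fb=0
24: 10101101111101100 → 1, fb=0
25: 01011011111011000 → 0, fb=0
26: 10110111110110000 → 1, fb=1
27: 01101111101100001 → 0, fb=0
28: 11011111011000010 → 1, fb=1
29: 10111110110000101 → 1, fb=0
30: 01111101100001010 → 0, fb=0
31: 11111011000010100 → 1, fb=0
32: 11110110000101000 → 1, fb=1
33: 11101100001010001 → 1, fb=1
34: 11011000010100011 → 1, fb=1
35: 10110000101000111 → 1, fb=0
36: 01100001010001110 → 0, fb=1
37: 11000010100011101 → 1, fb=0
38: 10000101000111010 → 1, fb=1
39: 00001010001110101 → 0, fb=1
40: 00010100011101011 → 0, fb=0
41: 00101000111010110 → 0, fb=1
42: 01010001110101101 → 0, fb=1
43: 10100011101011011 → 1, fb=1
44: 01000111010110111 → 0, fb=1
45: 10001110101101111 → 1, fb=0
46: 00011101011011110 → 0, fb=1
47: 00111010110111101 → 0, fb=1
48: 01110101101111011 → 0, fb=0
49: 11101011011110110 → 1, fb=0
50: 11010110111101100 → 1, fb=0
51: 10101101111011000 → 1, fb=1
52: 01011011110110001 → 0, fb=0
53: 10110111101100010 → 1, fb=1
54: 01101111011000101 → 0, fb=1
55: 11011110110001011 → 1, fb=1
56: 10111101100010111 → 1, fb=0
57: 01111011000101110 → 0, fb=1
58: 11110110001011101 → 1, fb=0
59: 11101100010111010 → 1, fb=1
60: 11011000101110101 → 1, fb=0
61: 10110001011101010 → 1, fb=1
62: 01100010111010101 → 0, fb=1
63: 11000101110101011 → 1, fb=1
64: 10001011101010111 → 1, fb=0
65: 00010111010101110 → 0, fb=1
66: 00101110101011101 → 0, fb=1
67: 01011101010111011 → 0, fb=0
68: 10111010101110110 → 1, fb=0
69: 01110101011101100 → 0, fb=1
70: 11101010111011001 → 1, fb=1
71: 11010101110110011 → 1, fb=1
72: 10101011101100111 → 1, fb=0
73: 01010111011001110 → 0, fb=1
74: 10101110110011101 → 1, fb=0
75: 01011101100111010 → 0, fb=0
76: 10111011001110100 → 1, fb=0
77: 01110110011101000 → 0, fb=0
78: 11101100111010000 → 1, fb=1
79: 11011001110100001 → 1, fb=1
80: 10110011101000011 → 1, fb=1
81: 01100111010000111 → 0, fb=1
82: 11001110100001111 → 1, fb=0
83: 10011101000011110 → 1, fb=0
84: 00111010000111100 → 0, fb=1
85: 01110100001111001 → 0, fb=0
86: 11101000011110010 → 1, fb=1
87: 11010000111100101 → 1, fb=0
88: 10100001111001010 → 1, fb=1
89: 01000011110010101 → 0, fb=1
90: 10000111100101011 → 1, fb=1
91: 00001111001010111 → 0, fb=1
92: 00011110010101111 → 0, fb=1
93: 00111100101011111 → 0, fb=1
94: 01111001010111111 → 0, fb=1
95: 11110010101111111 → 1, fb=0
96: 11100101011111110 → 1, fb=0
97: 11001010111111100 → 1, fb=0
98: 10010101111111000 → 1, fb=1
99: 00101011111110001 → 0, fb=0
100: 01010111111100010 → 0, fb=0
101: 10101111111000100 → 1, fb=0
102: 01011111110001000 → 0, fb=0
103: 10111111100010000 → 1, fb=1
104: 01111111000100001 → 0, fb=0
105: 11111110001000010 → 1, fb=1
106: 11111100010000101 → 1, fb=0
107: 11111000100001010 → 1, fb=1
108: 11110001000010101 → 1, fb=0
109: 11100010000101010 → 1, fb=1
110: 11000100001010101 → 1, fb=0
111: 10001000010101010 → 1, fb=1
112: 00010000101010101 → 0, fb=1
113: 00100001010101011 → 0, fb=0
114: 01000010101010110 → 0, fb=1
115: 10000101010101101 → 1, fb=0
116: 00001010101011010 → 0, fb=0
117: 00010101010110100 → 0, fb=1
118: 00101010101101001 → 0, fb=0
119: 01010101011010010 → 0, fb=0
120: 10101010110100100 → 1, fb=0
121: 01010101101001000 → 0, fb=0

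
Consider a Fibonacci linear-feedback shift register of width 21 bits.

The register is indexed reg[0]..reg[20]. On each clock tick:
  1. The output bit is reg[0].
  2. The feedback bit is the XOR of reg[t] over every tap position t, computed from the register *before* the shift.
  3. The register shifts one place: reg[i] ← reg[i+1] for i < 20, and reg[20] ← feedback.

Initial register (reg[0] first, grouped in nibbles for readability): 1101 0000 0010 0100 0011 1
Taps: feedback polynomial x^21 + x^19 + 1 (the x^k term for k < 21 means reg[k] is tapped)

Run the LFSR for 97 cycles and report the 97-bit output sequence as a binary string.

1101000000100100001110001010101111010100111110111011001000101100111001001011111011010011110100011

tick  register→output (feedback)
  0  110100000010010000111→1 (0)
  1  101000000100100001110→1 (0)
  2  010000001001000011100→0 (0)
  3  100000010010000111000→1 (1)
  4  000000100100001110001→0 (0)
  5  000001001000011100010→0 (1)
  6  000010010000111000101→0 (0)
  7  000100100001110001010→0 (1)
  8  001001000011100010101→0 (0)
  9  010010000111000101010→0 (1)
 10  100100001110001010101→1 (1)
 11  001000011100010101011→0 (1)
 12  010000111000101010111→0 (1)
 13  100001110001010101111→1 (0)
 14  000011100010101011110→0 (1)
 15  000111000101010111101→0 (0)
 16  001110001010101111010→0 (1)
 17  011100010101011110101→0 (0)
 18  111000101010111101010→1 (0)
 19  110001010101111010100→1 (1)
 20  100010101011110101001→1 (1)
 21  000101010111101010011→0 (1)
 22  001010101111010100111→0 (1)
 23  010101011110101001111→0 (1)
 24  101010111101010011111→1 (0)
 25  010101111010100111110→0 (1)
 26  101011110101001111101→1 (1)
 27  010111101010011111011→0 (1)
 28  101111010100111110111→1 (0)
 29  011110101001111101110→0 (1)
 30  111101010011111011101→1 (1)
 31  111010100111110111011→1 (0)
 32  110101001111101110110→1 (0)
 33  101010011111011101100→1 (1)
 34  010100111110111011001→0 (0)
 35  101001111101110110010→1 (0)
 36  010011111011101100100→0 (0)
 37  100111110111011001000→1 (1)
 38  001111101110110010001→0 (0)
 39  011111011101100100010→0 (1)
 40  111110111011001000101→1 (1)
 41  111101110110010001011→1 (0)
 42  111011101100100010110→1 (0)
 43  110111011001000101100→1 (1)
 44  101110110010001011001→1 (1)
 45  011101100100010110011→0 (1)
 46  111011001000101100111→1 (0)
 47  110110010001011001110→1 (0)
 48  101100100010110011100→1 (1)
 49  011001000101100111001→0 (0)
 50  110010001011001110010→1 (0)
 51  100100010110011100100→1 (1)
 52  001000101100111001001→0 (0)
 53  010001011001110010010→0 (1)
 54  100010110011100100101→1 (1)
 55  000101100111001001011→0 (1)
 56  001011001110010010111→0 (1)
 57  010110011100100101111→0 (1)
 58  101100111001001011111→1 (0)
 59  011001110010010111110→0 (1)
 60  110011100100101111101→1 (1)
 61  100111001001011111011→1 (0)
 62  001110010010111110110→0 (1)
 63  011100100101111101101→0 (0)
 64  111001001011111011010→1 (0)
 65  110010010111110110100→1 (1)
 66  100100101111101101001→1 (1)
 67  001001011111011010011→0 (1)
 68  010010111110110100111→0 (1)
 69  100101111101101001111→1 (0)
 70  001011111011010011110→0 (1)
 71  010111110110100111101→0 (0)
 72  101111101101001111010→1 (0)
 73  011111011010011110100→0 (0)
 74  111110110100111101000→1 (1)
 75  111101101001111010001→1 (1)
 76  111011010011110100011→1 (0)
 77  110110100111101000110→1 (0)
 78  101101001111010001100→1 (1)
 79  011010011110100011001→0 (0)
 80  110100111101000110010→1 (0)
 81  101001111010001100100→1 (1)
 82  010011110100011001001→0 (0)
 83  100111101000110010010→1 (0)
 84  001111010001100100100→0 (0)
 85  011110100011001001000→0 (0)
 86  111101000110010010000→1 (1)
 87  111010001100100100001→1 (1)
 88  110100011001001000011→1 (0)
 89  101000110010010000110→1 (0)
 90  010001100100100001100→0 (0)
 91  100011001001000011000→1 (1)
 92  000110010010000110001→0 (0)
 93  001100100100001100010→0 (1)
 94  011001001000011000101→0 (0)
 95  110010010000110001010→1 (0)
 96  100100100001100010100→1 (1)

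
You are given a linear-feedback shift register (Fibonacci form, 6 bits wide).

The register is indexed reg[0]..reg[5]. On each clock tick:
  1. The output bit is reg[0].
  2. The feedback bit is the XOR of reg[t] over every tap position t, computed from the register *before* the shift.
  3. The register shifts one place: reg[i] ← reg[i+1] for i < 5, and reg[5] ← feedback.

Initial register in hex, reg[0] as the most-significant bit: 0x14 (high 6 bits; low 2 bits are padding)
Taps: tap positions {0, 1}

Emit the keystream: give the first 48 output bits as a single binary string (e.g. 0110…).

tick  register→output (feedback)
  0  000101→0 (0)
  1  001010→0 (0)
  2  010100→0 (1)
  3  101001→1 (1)
  4  010011→0 (1)
  5  100111→1 (1)
  6  001111→0 (0)
  7  011110→0 (1)
  8  111101→1 (0)
  9  111010→1 (0)
 10  110100→1 (0)
 11  101000→1 (1)
 12  010001→0 (1)
 13  100011→1 (1)
 14  000111→0 (0)
 15  001110→0 (0)
 16  011100→0 (1)
 17  111001→1 (0)
 18  110010→1 (0)
 19  100100→1 (1)
 20  001001→0 (0)
 21  010010→0 (1)
 22  100101→1 (1)
 23  001011→0 (0)
 24  010110→0 (1)
 25  101101→1 (1)
 26  011011→0 (1)
 27  110111→1 (0)
 28  101110→1 (1)
 29  011101→0 (1)
 30  111011→1 (0)
 31  110110→1 (0)
 32  101100→1 (1)
 33  011001→0 (1)
 34  110011→1 (0)
 35  100110→1 (1)
 36  001101→0 (0)
 37  011010→0 (1)
 38  110101→1 (0)
 39  101010→1 (1)
 40  010101→0 (1)
 41  101011→1 (1)
 42  010111→0 (1)
 43  101111→1 (1)
 44  011111→0 (1)
 45  111111→1 (0)
 46  111110→1 (0)
 47  111100→1 (0)

000101001111010001110010010110111011001101010111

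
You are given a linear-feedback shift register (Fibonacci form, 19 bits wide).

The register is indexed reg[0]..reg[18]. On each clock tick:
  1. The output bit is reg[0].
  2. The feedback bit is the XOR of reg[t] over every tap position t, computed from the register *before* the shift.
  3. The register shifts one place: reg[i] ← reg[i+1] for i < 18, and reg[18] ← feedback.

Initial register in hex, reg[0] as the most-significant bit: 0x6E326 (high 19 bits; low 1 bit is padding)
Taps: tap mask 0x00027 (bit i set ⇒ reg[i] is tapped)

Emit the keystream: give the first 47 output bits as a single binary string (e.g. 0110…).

01101110001100100111100110011010000010111111000

k : reg_k → out_k, fb_k
0: 0110111000110010011 → 0, fb=1
1: 1101110001100100111 → 1, fb=1
2: 1011100011001001111 → 1, fb=0
3: 0111000110010011110 → 0, fb=0
4: 1110001100100111100 → 1, fb=1
5: 1100011001001111001 → 1, fb=1
6: 1000110010011110011 → 1, fb=0
7: 0001100100111100110 → 0, fb=0
8: 0011001001111001100 → 0, fb=1
9: 0110010011110011001 → 0, fb=1
10: 1100100111100110011 → 1, fb=0
11: 1001001111001100110 → 1, fb=1
12: 0010011110011001101 → 0, fb=0
13: 0100111100110011010 → 0, fb=0
14: 1001111001100110100 → 1, fb=0
15: 0011110011001101000 → 0, fb=0
16: 0111100110011010000 → 0, fb=0
17: 1111001100110100000 → 1, fb=1
18: 1110011001101000001 → 1, fb=0
19: 1100110011010000010 → 1, fb=1
20: 1001100110100000101 → 1, fb=1
21: 0011001101000001011 → 0, fb=1
22: 0110011010000010111 → 0, fb=1
23: 1100110100000101111 → 1, fb=1
24: 1001101000001011111 → 1, fb=1
25: 0011010000010111111 → 0, fb=0
26: 0110100000101111110 → 0, fb=0
27: 1101000001011111100 → 1, fb=0
28: 1010000010111111000 → 1, fb=0
29: 0100000101111110000 → 0, fb=1
30: 1000001011111100001 → 1, fb=1
31: 0000010111111000011 → 0, fb=1
32: 0000101111110000111 → 0, fb=0
33: 0001011111100001110 → 0, fb=1
34: 0010111111000011101 → 0, fb=0
35: 0101111110000111010 → 0, fb=0
36: 1011111100001110100 → 1, fb=1
37: 0111111000011101001 → 0, fb=1
38: 1111110000111010011 → 1, fb=0
39: 1111100001110100110 → 1, fb=1
40: 1111000011101001101 → 1, fb=1
41: 1110000111010011011 → 1, fb=1
42: 1100001110100110111 → 1, fb=0
43: 1000011101001101110 → 1, fb=0
44: 0000111010011011100 → 0, fb=1
45: 0001110100110111001 → 0, fb=1
46: 0011101001101110011 → 0, fb=1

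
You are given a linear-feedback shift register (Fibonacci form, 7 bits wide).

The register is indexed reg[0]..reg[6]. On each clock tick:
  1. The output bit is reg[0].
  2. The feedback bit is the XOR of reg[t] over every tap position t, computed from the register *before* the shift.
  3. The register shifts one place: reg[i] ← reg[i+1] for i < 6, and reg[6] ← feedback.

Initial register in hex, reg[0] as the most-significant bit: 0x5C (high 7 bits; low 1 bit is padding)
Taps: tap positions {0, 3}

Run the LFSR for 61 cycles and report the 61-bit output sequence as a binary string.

0101110101101100000110011010100111001111011010000101010111110

k : reg_k → out_k, fb_k
0: 0101110 → 0, fb=1
1: 1011101 → 1, fb=0
2: 0111010 → 0, fb=1
3: 1110101 → 1, fb=1
4: 1101011 → 1, fb=0
5: 1010110 → 1, fb=1
6: 0101101 → 0, fb=1
7: 1011011 → 1, fb=0
8: 0110110 → 0, fb=0
9: 1101100 → 1, fb=0
10: 1011000 → 1, fb=0
11: 0110000 → 0, fb=0
12: 1100000 → 1, fb=1
13: 1000001 → 1, fb=1
14: 0000011 → 0, fb=0
15: 0000110 → 0, fb=0
16: 0001100 → 0, fb=1
17: 0011001 → 0, fb=1
18: 0110011 → 0, fb=0
19: 1100110 → 1, fb=1
20: 1001101 → 1, fb=0
21: 0011010 → 0, fb=1
22: 0110101 → 0, fb=0
23: 1101010 → 1, fb=0
24: 1010100 → 1, fb=1
25: 0101001 → 0, fb=1
26: 1010011 → 1, fb=1
27: 0100111 → 0, fb=0
28: 1001110 → 1, fb=0
29: 0011100 → 0, fb=1
30: 0111001 → 0, fb=1
31: 1110011 → 1, fb=1
32: 1100111 → 1, fb=1
33: 1001111 → 1, fb=0
34: 0011110 → 0, fb=1
35: 0111101 → 0, fb=1
36: 1111011 → 1, fb=0
37: 1110110 → 1, fb=1
38: 1101101 → 1, fb=0
39: 1011010 → 1, fb=0
40: 0110100 → 0, fb=0
41: 1101000 → 1, fb=0
42: 1010000 → 1, fb=1
43: 0100001 → 0, fb=0
44: 1000010 → 1, fb=1
45: 0000101 → 0, fb=0
46: 0001010 → 0, fb=1
47: 0010101 → 0, fb=0
48: 0101010 → 0, fb=1
49: 1010101 → 1, fb=1
50: 0101011 → 0, fb=1
51: 1010111 → 1, fb=1
52: 0101111 → 0, fb=1
53: 1011111 → 1, fb=0
54: 0111110 → 0, fb=1
55: 1111101 → 1, fb=0
56: 1111010 → 1, fb=0
57: 1110100 → 1, fb=1
58: 1101001 → 1, fb=0
59: 1010010 → 1, fb=1
60: 0100101 → 0, fb=0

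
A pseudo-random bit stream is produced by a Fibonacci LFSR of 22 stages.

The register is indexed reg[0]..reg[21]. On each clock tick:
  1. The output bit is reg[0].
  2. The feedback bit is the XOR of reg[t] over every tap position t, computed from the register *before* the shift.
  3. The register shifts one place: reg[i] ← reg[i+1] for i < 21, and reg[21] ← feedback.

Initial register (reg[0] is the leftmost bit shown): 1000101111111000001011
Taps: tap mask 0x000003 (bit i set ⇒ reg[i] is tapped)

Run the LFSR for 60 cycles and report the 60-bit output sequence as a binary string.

step | reg (before) | out | fb
   0 | 1000101111111000001011 | 1 | 1
   1 | 0001011111110000010111 | 0 | 0
   2 | 0010111111100000101110 | 0 | 0
   3 | 0101111111000001011100 | 0 | 1
   4 | 1011111110000010111001 | 1 | 1
   5 | 0111111100000101110011 | 0 | 1
   6 | 1111111000001011100111 | 1 | 0
   7 | 1111110000010111001110 | 1 | 0
   8 | 1111100000101110011100 | 1 | 0
   9 | 1111000001011100111000 | 1 | 0
  10 | 1110000010111001110000 | 1 | 0
  11 | 1100000101110011100000 | 1 | 0
  12 | 1000001011100111000000 | 1 | 1
  13 | 0000010111001110000001 | 0 | 0
  14 | 0000101110011100000010 | 0 | 0
  15 | 0001011100111000000100 | 0 | 0
  16 | 0010111001110000001000 | 0 | 0
  17 | 0101110011100000010000 | 0 | 1
  18 | 1011100111000000100001 | 1 | 1
  19 | 0111001110000001000011 | 0 | 1
  20 | 1110011100000010000111 | 1 | 0
  21 | 1100111000000100001110 | 1 | 0
  22 | 1001110000001000011100 | 1 | 1
  23 | 0011100000010000111001 | 0 | 0
  24 | 0111000000100001110010 | 0 | 1
  25 | 1110000001000011100101 | 1 | 0
  26 | 1100000010000111001010 | 1 | 0
  27 | 1000000100001110010100 | 1 | 1
  28 | 0000001000011100101001 | 0 | 0
  29 | 0000010000111001010010 | 0 | 0
  30 | 0000100001110010100100 | 0 | 0
  31 | 0001000011100101001000 | 0 | 0
  32 | 0010000111001010010000 | 0 | 0
  33 | 0100001110010100100000 | 0 | 1
  34 | 1000011100101001000001 | 1 | 1
  35 | 0000111001010010000011 | 0 | 0
  36 | 0001110010100100000110 | 0 | 0
  37 | 0011100101001000001100 | 0 | 0
  38 | 0111001010010000011000 | 0 | 1
  39 | 1110010100100000110001 | 1 | 0
  40 | 1100101001000001100010 | 1 | 0
  41 | 1001010010000011000100 | 1 | 1
  42 | 0010100100000110001001 | 0 | 0
  43 | 0101001000001100010010 | 0 | 1
  44 | 1010010000011000100101 | 1 | 1
  45 | 0100100000110001001011 | 0 | 1
  46 | 1001000001100010010111 | 1 | 1
  47 | 0010000011000100101111 | 0 | 0
  48 | 0100000110001001011110 | 0 | 1
  49 | 1000001100010010111101 | 1 | 1
  50 | 0000011000100101111011 | 0 | 0
  51 | 0000110001001011110110 | 0 | 0
  52 | 0001100010010111101100 | 0 | 0
  53 | 0011000100101111011000 | 0 | 0
  54 | 0110001001011110110000 | 0 | 1
  55 | 1100010010111101100001 | 1 | 0
  56 | 1000100101111011000010 | 1 | 1
  57 | 0001001011110110000101 | 0 | 0
  58 | 0010010111101100001010 | 0 | 0
  59 | 0100101111011000010100 | 0 | 1

100010111111100000101110011100000010000111001010010000011000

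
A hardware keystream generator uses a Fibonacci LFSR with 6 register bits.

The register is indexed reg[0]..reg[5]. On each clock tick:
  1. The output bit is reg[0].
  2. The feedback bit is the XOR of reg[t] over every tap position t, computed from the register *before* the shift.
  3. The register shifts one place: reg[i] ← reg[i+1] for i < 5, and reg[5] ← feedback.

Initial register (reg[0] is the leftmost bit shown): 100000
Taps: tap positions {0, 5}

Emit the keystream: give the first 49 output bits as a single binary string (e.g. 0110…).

tick  register→output (feedback)
  0  100000→1 (1)
  1  000001→0 (1)
  2  000011→0 (1)
  3  000111→0 (1)
  4  001111→0 (1)
  5  011111→0 (1)
  6  111111→1 (0)
  7  111110→1 (1)
  8  111101→1 (0)
  9  111010→1 (1)
 10  110101→1 (0)
 11  101010→1 (1)
 12  010101→0 (1)
 13  101011→1 (0)
 14  010110→0 (0)
 15  101100→1 (1)
 16  011001→0 (1)
 17  110011→1 (0)
 18  100110→1 (1)
 19  001101→0 (1)
 20  011011→0 (1)
 21  110111→1 (0)
 22  101110→1 (1)
 23  011101→0 (1)
 24  111011→1 (0)
 25  110110→1 (1)
 26  101101→1 (0)
 27  011010→0 (0)
 28  110100→1 (1)
 29  101001→1 (0)
 30  010010→0 (0)
 31  100100→1 (1)
 32  001001→0 (1)
 33  010011→0 (1)
 34  100111→1 (0)
 35  001110→0 (0)
 36  011100→0 (0)
 37  111000→1 (1)
 38  110001→1 (0)
 39  100010→1 (1)
 40  000101→0 (1)
 41  001011→0 (1)
 42  010111→0 (1)
 43  101111→1 (0)
 44  011110→0 (0)
 45  111100→1 (1)
 46  111001→1 (0)
 47  110010→1 (1)
 48  100101→1 (0)

1000001111110101011001101110110100100111000101111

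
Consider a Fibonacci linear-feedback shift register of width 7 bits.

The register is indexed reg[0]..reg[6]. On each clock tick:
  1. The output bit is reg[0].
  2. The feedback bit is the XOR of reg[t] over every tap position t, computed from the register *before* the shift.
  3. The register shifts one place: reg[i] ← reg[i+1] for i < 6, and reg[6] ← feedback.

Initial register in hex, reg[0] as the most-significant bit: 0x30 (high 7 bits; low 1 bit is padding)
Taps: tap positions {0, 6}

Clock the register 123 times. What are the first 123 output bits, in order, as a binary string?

k : reg_k → out_k, fb_k
0: 0011000 → 0, fb=0
1: 0110000 → 0, fb=0
2: 1100000 → 1, fb=1
3: 1000001 → 1, fb=0
4: 0000010 → 0, fb=0
5: 0000100 → 0, fb=0
6: 0001000 → 0, fb=0
7: 0010000 → 0, fb=0
8: 0100000 → 0, fb=0
9: 1000000 → 1, fb=1
10: 0000001 → 0, fb=1
11: 0000011 → 0, fb=1
12: 0000111 → 0, fb=1
13: 0001111 → 0, fb=1
14: 0011111 → 0, fb=1
15: 0111111 → 0, fb=1
16: 1111111 → 1, fb=0
17: 1111110 → 1, fb=1
18: 1111101 → 1, fb=0
19: 1111010 → 1, fb=1
20: 1110101 → 1, fb=0
21: 1101010 → 1, fb=1
22: 1010101 → 1, fb=0
23: 0101010 → 0, fb=0
24: 1010100 → 1, fb=1
25: 0101001 → 0, fb=1
26: 1010011 → 1, fb=0
27: 0100110 → 0, fb=0
28: 1001100 → 1, fb=1
29: 0011001 → 0, fb=1
30: 0110011 → 0, fb=1
31: 1100111 → 1, fb=0
32: 1001110 → 1, fb=1
33: 0011101 → 0, fb=1
34: 0111011 → 0, fb=1
35: 1110111 → 1, fb=0
36: 1101110 → 1, fb=1
37: 1011101 → 1, fb=0
38: 0111010 → 0, fb=0
39: 1110100 → 1, fb=1
40: 1101001 → 1, fb=0
41: 1010010 → 1, fb=1
42: 0100101 → 0, fb=1
43: 1001011 → 1, fb=0
44: 0010110 → 0, fb=0
45: 0101100 → 0, fb=0
46: 1011000 → 1, fb=1
47: 0110001 → 0, fb=1
48: 1100011 → 1, fb=0
49: 1000110 → 1, fb=1
50: 0001101 → 0, fb=1
51: 0011011 → 0, fb=1
52: 0110111 → 0, fb=1
53: 1101111 → 1, fb=0
54: 1011110 → 1, fb=1
55: 0111101 → 0, fb=1
56: 1111011 → 1, fb=0
57: 1110110 → 1, fb=1
58: 1101101 → 1, fb=0
59: 1011010 → 1, fb=1
60: 0110101 → 0, fb=1
61: 1101011 → 1, fb=0
62: 1010110 → 1, fb=1
63: 0101101 → 0, fb=1
64: 1011011 → 1, fb=0
65: 0110110 → 0, fb=0
66: 1101100 → 1, fb=1
67: 1011001 → 1, fb=0
68: 0110010 → 0, fb=0
69: 1100100 → 1, fb=1
70: 1001001 → 1, fb=0
71: 0010010 → 0, fb=0
72: 0100100 → 0, fb=0
73: 1001000 → 1, fb=1
74: 0010001 → 0, fb=1
75: 0100011 → 0, fb=1
76: 1000111 → 1, fb=0
77: 0001110 → 0, fb=0
78: 0011100 → 0, fb=0
79: 0111000 → 0, fb=0
80: 1110000 → 1, fb=1
81: 1100001 → 1, fb=0
82: 1000010 → 1, fb=1
83: 0000101 → 0, fb=1
84: 0001011 → 0, fb=1
85: 0010111 → 0, fb=1
86: 0101111 → 0, fb=1
87: 1011111 → 1, fb=0
88: 0111110 → 0, fb=0
89: 1111100 → 1, fb=1
90: 1111001 → 1, fb=0
91: 1110010 → 1, fb=1
92: 1100101 → 1, fb=0
93: 1001010 → 1, fb=1
94: 0010101 → 0, fb=1
95: 0101011 → 0, fb=1
96: 1010111 → 1, fb=0
97: 0101110 → 0, fb=0
98: 1011100 → 1, fb=1
99: 0111001 → 0, fb=1
100: 1110011 → 1, fb=0
101: 1100110 → 1, fb=1
102: 1001101 → 1, fb=0
103: 0011010 → 0, fb=0
104: 0110100 → 0, fb=0
105: 1101000 → 1, fb=1
106: 1010001 → 1, fb=0
107: 0100010 → 0, fb=0
108: 1000100 → 1, fb=1
109: 0001001 → 0, fb=1
110: 0010011 → 0, fb=1
111: 0100111 → 0, fb=1
112: 1001111 → 1, fb=0
113: 0011110 → 0, fb=0
114: 0111100 → 0, fb=0
115: 1111000 → 1, fb=1
116: 1110001 → 1, fb=0
117: 1100010 → 1, fb=1
118: 1000101 → 1, fb=0
119: 0001010 → 0, fb=0
120: 0010100 → 0, fb=0
121: 0101000 → 0, fb=0
122: 1010000 → 1, fb=1

001100000100000011111110101010011001110111010010110001101111011010110110010010001110000101111100101011100110100010011110001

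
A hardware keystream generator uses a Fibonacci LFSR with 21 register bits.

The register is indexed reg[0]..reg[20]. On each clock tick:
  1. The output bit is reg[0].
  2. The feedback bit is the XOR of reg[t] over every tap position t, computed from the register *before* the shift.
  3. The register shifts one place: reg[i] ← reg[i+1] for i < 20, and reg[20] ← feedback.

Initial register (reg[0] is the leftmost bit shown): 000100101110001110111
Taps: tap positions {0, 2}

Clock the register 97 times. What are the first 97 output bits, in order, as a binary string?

0001001011100011101110101100101101101010100011110011011000000101100111110111000010011111000101011

tick  register→output (feedback)
  0  000100101110001110111→0 (0)
  1  001001011100011101110→0 (1)
  2  010010111000111011101→0 (0)
  3  100101110001110111010→1 (1)
  4  001011100011101110101→0 (1)
  5  010111000111011101011→0 (0)
  6  101110001110111010110→1 (0)
  7  011100011101110101100→0 (1)
  8  111000111011101011001→1 (0)
  9  110001110111010110010→1 (1)
 10  100011101110101100101→1 (1)
 11  000111011101011001011→0 (0)
 12  001110111010110010110→0 (1)
 13  011101110101100101101→0 (1)
 14  111011101011001011011→1 (0)
 15  110111010110010110110→1 (1)
 16  101110101100101101101→1 (0)
 17  011101011001011011010→0 (1)
 18  111010110010110110101→1 (0)
 19  110101100101101101010→1 (1)
 20  101011001011011010101→1 (0)
 21  010110010110110101010→0 (0)
 22  101100101101101010100→1 (0)
 23  011001011011010101000→0 (1)
 24  110010110110101010001→1 (1)
 25  100101101101010100011→1 (1)
 26  001011011010101000111→0 (1)
 27  010110110101010001111→0 (0)
 28  101101101010100011110→1 (0)
 29  011011010101000111100→0 (1)
 30  110110101010001111001→1 (1)
 31  101101010100011110011→1 (0)
 32  011010101000111100110→0 (1)
 33  110101010001111001101→1 (1)
 34  101010100011110011011→1 (0)
 35  010101000111100110110→0 (0)
 36  101010001111001101100→1 (0)
 37  010100011110011011000→0 (0)
 38  101000111100110110000→1 (0)
 39  010001111001101100000→0 (0)
 40  100011110011011000000→1 (1)
 41  000111100110110000001→0 (0)
 42  001111001101100000010→0 (1)
 43  011110011011000000101→0 (1)
 44  111100110110000001011→1 (0)
 45  111001101100000010110→1 (0)
 46  110011011000000101100→1 (1)
 47  100110110000001011001→1 (1)
 48  001101100000010110011→0 (1)
 49  011011000000101100111→0 (1)
 50  110110000001011001111→1 (1)
 51  101100000010110011111→1 (0)
 52  011000000101100111110→0 (1)
 53  110000001011001111101→1 (1)
 54  100000010110011111011→1 (1)
 55  000000101100111110111→0 (0)
 56  000001011001111101110→0 (0)
 57  000010110011111011100→0 (0)
 58  000101100111110111000→0 (0)
 59  001011001111101110000→0 (1)
 60  010110011111011100001→0 (0)
 61  101100111110111000010→1 (0)
 62  011001111101110000100→0 (1)
 63  110011111011100001001→1 (1)
 64  100111110111000010011→1 (1)
 65  001111101110000100111→0 (1)
 66  011111011100001001111→0 (1)
 67  111110111000010011111→1 (0)
 68  111101110000100111110→1 (0)
 69  111011100001001111100→1 (0)
 70  110111000010011111000→1 (1)
 71  101110000100111110001→1 (0)
 72  011100001001111100010→0 (1)
 73  111000010011111000101→1 (0)
 74  110000100111110001010→1 (1)
 75  100001001111100010101→1 (1)
 76  000010011111000101011→0 (0)
 77  000100111110001010110→0 (0)
 78  001001111100010101100→0 (1)
 79  010011111000101011001→0 (0)
 80  100111110001010110010→1 (1)
 81  001111100010101100101→0 (1)
 82  011111000101011001011→0 (1)
 83  111110001010110010111→1 (0)
 84  111100010101100101110→1 (0)
 85  111000101011001011100→1 (0)
 86  110001010110010111000→1 (1)
 87  100010101100101110001→1 (1)
 88  000101011001011100011→0 (0)
 89  001010110010111000110→0 (1)
 90  010101100101110001101→0 (0)
 91  101011001011100011010→1 (0)
 92  010110010111000110100→0 (0)
 93  101100101110001101000→1 (0)
 94  011001011100011010000→0 (1)
 95  110010111000110100001→1 (1)
 96  100101110001101000011→1 (1)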